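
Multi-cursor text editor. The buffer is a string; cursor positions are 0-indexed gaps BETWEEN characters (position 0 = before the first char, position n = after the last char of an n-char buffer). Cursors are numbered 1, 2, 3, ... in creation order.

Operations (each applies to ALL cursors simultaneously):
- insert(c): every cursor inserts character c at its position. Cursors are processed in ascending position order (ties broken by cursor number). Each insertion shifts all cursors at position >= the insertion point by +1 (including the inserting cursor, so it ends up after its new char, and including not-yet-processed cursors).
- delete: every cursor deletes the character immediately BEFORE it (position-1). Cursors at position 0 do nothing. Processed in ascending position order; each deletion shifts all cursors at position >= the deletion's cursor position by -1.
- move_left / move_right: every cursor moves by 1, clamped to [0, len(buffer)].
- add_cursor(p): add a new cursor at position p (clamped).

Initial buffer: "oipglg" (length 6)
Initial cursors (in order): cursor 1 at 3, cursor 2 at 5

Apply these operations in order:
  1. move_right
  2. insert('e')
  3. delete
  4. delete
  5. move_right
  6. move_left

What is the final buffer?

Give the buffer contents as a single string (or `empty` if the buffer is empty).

Answer: oipl

Derivation:
After op 1 (move_right): buffer="oipglg" (len 6), cursors c1@4 c2@6, authorship ......
After op 2 (insert('e')): buffer="oipgelge" (len 8), cursors c1@5 c2@8, authorship ....1..2
After op 3 (delete): buffer="oipglg" (len 6), cursors c1@4 c2@6, authorship ......
After op 4 (delete): buffer="oipl" (len 4), cursors c1@3 c2@4, authorship ....
After op 5 (move_right): buffer="oipl" (len 4), cursors c1@4 c2@4, authorship ....
After op 6 (move_left): buffer="oipl" (len 4), cursors c1@3 c2@3, authorship ....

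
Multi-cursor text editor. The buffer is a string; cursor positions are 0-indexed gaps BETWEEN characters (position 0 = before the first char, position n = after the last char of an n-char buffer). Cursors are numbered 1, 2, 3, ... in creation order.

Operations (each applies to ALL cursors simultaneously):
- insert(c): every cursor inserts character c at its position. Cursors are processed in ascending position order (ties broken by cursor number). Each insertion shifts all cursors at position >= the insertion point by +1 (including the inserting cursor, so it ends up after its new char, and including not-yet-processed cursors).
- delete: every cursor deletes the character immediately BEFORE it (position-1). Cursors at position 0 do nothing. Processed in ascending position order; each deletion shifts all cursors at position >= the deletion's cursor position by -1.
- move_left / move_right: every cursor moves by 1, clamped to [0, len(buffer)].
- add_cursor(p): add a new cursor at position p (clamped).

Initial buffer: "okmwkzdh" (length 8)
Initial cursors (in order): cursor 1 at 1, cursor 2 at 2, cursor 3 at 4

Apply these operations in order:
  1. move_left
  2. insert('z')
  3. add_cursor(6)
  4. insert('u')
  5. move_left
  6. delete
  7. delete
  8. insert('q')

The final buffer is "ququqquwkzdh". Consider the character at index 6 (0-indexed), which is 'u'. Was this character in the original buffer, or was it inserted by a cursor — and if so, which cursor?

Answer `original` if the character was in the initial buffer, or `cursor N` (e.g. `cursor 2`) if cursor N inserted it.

After op 1 (move_left): buffer="okmwkzdh" (len 8), cursors c1@0 c2@1 c3@3, authorship ........
After op 2 (insert('z')): buffer="zozkmzwkzdh" (len 11), cursors c1@1 c2@3 c3@6, authorship 1.2..3.....
After op 3 (add_cursor(6)): buffer="zozkmzwkzdh" (len 11), cursors c1@1 c2@3 c3@6 c4@6, authorship 1.2..3.....
After op 4 (insert('u')): buffer="zuozukmzuuwkzdh" (len 15), cursors c1@2 c2@5 c3@10 c4@10, authorship 11.22..334.....
After op 5 (move_left): buffer="zuozukmzuuwkzdh" (len 15), cursors c1@1 c2@4 c3@9 c4@9, authorship 11.22..334.....
After op 6 (delete): buffer="uoukmuwkzdh" (len 11), cursors c1@0 c2@2 c3@5 c4@5, authorship 1.2..4.....
After op 7 (delete): buffer="uuuwkzdh" (len 8), cursors c1@0 c2@1 c3@2 c4@2, authorship 124.....
After op 8 (insert('q')): buffer="ququqquwkzdh" (len 12), cursors c1@1 c2@3 c3@6 c4@6, authorship 1122344.....
Authorship (.=original, N=cursor N): 1 1 2 2 3 4 4 . . . . .
Index 6: author = 4

Answer: cursor 4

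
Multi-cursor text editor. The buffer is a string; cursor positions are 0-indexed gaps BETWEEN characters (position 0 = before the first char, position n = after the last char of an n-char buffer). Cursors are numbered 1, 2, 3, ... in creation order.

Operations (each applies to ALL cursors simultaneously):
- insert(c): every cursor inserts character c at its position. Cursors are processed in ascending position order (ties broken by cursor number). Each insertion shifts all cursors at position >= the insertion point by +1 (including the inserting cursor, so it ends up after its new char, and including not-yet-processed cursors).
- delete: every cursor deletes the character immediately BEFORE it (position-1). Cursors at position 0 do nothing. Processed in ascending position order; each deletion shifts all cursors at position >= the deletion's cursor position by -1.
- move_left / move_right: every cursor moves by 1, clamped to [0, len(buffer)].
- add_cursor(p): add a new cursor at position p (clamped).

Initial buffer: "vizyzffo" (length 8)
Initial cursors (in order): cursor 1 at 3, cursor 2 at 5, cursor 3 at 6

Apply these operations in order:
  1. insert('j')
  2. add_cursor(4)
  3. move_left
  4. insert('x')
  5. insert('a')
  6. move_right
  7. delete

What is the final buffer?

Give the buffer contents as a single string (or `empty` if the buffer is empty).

After op 1 (insert('j')): buffer="vizjyzjfjfo" (len 11), cursors c1@4 c2@7 c3@9, authorship ...1..2.3..
After op 2 (add_cursor(4)): buffer="vizjyzjfjfo" (len 11), cursors c1@4 c4@4 c2@7 c3@9, authorship ...1..2.3..
After op 3 (move_left): buffer="vizjyzjfjfo" (len 11), cursors c1@3 c4@3 c2@6 c3@8, authorship ...1..2.3..
After op 4 (insert('x')): buffer="vizxxjyzxjfxjfo" (len 15), cursors c1@5 c4@5 c2@9 c3@12, authorship ...141..22.33..
After op 5 (insert('a')): buffer="vizxxaajyzxajfxajfo" (len 19), cursors c1@7 c4@7 c2@12 c3@16, authorship ...14141..222.333..
After op 6 (move_right): buffer="vizxxaajyzxajfxajfo" (len 19), cursors c1@8 c4@8 c2@13 c3@17, authorship ...14141..222.333..
After op 7 (delete): buffer="vizxxayzxafxafo" (len 15), cursors c1@6 c4@6 c2@10 c3@13, authorship ...141..22.33..

Answer: vizxxayzxafxafo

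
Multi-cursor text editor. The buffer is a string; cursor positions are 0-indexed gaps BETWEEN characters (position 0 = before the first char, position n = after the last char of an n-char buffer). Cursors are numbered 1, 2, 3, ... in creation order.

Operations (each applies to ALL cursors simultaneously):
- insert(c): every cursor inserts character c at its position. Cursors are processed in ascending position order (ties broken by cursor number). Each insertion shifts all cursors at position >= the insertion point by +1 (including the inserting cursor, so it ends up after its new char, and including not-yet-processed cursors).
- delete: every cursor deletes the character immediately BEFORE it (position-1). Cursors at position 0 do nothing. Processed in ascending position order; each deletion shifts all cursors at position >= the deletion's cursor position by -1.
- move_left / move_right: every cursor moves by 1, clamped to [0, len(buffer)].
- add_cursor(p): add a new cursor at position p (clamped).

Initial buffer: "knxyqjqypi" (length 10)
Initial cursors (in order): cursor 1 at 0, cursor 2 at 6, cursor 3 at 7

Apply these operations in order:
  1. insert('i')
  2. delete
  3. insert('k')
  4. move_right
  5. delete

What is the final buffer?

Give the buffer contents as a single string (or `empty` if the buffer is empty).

Answer: knxyqjkkpi

Derivation:
After op 1 (insert('i')): buffer="iknxyqjiqiypi" (len 13), cursors c1@1 c2@8 c3@10, authorship 1......2.3...
After op 2 (delete): buffer="knxyqjqypi" (len 10), cursors c1@0 c2@6 c3@7, authorship ..........
After op 3 (insert('k')): buffer="kknxyqjkqkypi" (len 13), cursors c1@1 c2@8 c3@10, authorship 1......2.3...
After op 4 (move_right): buffer="kknxyqjkqkypi" (len 13), cursors c1@2 c2@9 c3@11, authorship 1......2.3...
After op 5 (delete): buffer="knxyqjkkpi" (len 10), cursors c1@1 c2@7 c3@8, authorship 1.....23..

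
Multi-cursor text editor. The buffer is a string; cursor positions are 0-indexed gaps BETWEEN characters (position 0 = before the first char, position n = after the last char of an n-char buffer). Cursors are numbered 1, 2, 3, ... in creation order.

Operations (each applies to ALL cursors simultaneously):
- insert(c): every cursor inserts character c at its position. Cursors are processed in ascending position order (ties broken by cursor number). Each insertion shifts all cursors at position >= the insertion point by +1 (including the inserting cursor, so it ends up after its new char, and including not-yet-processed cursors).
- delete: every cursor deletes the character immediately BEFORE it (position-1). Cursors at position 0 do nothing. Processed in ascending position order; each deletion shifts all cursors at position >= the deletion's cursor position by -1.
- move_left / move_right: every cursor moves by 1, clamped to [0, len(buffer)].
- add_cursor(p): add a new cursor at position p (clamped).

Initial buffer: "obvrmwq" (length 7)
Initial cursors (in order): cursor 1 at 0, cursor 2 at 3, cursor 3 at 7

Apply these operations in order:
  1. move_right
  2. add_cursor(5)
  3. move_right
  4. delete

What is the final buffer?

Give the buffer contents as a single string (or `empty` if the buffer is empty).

After op 1 (move_right): buffer="obvrmwq" (len 7), cursors c1@1 c2@4 c3@7, authorship .......
After op 2 (add_cursor(5)): buffer="obvrmwq" (len 7), cursors c1@1 c2@4 c4@5 c3@7, authorship .......
After op 3 (move_right): buffer="obvrmwq" (len 7), cursors c1@2 c2@5 c4@6 c3@7, authorship .......
After op 4 (delete): buffer="ovr" (len 3), cursors c1@1 c2@3 c3@3 c4@3, authorship ...

Answer: ovr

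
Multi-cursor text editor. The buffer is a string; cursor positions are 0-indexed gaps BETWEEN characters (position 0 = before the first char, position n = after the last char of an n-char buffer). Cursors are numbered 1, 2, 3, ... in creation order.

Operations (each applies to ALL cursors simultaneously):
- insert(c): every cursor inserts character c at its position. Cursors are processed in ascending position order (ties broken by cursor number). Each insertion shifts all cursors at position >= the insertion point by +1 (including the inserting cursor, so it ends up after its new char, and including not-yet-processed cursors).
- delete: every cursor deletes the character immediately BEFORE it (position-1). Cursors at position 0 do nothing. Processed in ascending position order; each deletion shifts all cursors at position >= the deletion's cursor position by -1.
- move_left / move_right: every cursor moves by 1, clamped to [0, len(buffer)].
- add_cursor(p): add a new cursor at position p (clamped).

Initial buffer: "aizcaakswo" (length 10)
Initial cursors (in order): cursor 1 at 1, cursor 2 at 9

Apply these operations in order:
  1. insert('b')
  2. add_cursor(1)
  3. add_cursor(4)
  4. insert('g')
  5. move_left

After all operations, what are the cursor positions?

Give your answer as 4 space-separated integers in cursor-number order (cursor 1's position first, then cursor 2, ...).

Answer: 3 14 1 6

Derivation:
After op 1 (insert('b')): buffer="abizcaakswbo" (len 12), cursors c1@2 c2@11, authorship .1........2.
After op 2 (add_cursor(1)): buffer="abizcaakswbo" (len 12), cursors c3@1 c1@2 c2@11, authorship .1........2.
After op 3 (add_cursor(4)): buffer="abizcaakswbo" (len 12), cursors c3@1 c1@2 c4@4 c2@11, authorship .1........2.
After op 4 (insert('g')): buffer="agbgizgcaakswbgo" (len 16), cursors c3@2 c1@4 c4@7 c2@15, authorship .311..4......22.
After op 5 (move_left): buffer="agbgizgcaakswbgo" (len 16), cursors c3@1 c1@3 c4@6 c2@14, authorship .311..4......22.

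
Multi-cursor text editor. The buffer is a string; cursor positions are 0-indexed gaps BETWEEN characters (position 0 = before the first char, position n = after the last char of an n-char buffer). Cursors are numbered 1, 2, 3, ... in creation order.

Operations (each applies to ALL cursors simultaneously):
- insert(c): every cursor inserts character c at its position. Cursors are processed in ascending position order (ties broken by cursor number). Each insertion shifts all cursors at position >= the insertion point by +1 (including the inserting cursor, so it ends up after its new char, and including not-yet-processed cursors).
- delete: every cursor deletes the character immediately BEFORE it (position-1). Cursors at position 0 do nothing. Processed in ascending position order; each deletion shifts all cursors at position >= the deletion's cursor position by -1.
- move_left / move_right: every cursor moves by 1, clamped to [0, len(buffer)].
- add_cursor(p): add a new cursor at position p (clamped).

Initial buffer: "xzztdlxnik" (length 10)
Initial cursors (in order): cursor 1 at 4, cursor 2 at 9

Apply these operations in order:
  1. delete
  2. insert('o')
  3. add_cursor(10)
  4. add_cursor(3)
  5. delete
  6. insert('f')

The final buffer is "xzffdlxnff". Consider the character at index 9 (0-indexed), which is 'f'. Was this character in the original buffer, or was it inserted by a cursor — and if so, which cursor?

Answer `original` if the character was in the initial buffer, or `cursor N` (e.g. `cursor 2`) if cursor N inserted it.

After op 1 (delete): buffer="xzzdlxnk" (len 8), cursors c1@3 c2@7, authorship ........
After op 2 (insert('o')): buffer="xzzodlxnok" (len 10), cursors c1@4 c2@9, authorship ...1....2.
After op 3 (add_cursor(10)): buffer="xzzodlxnok" (len 10), cursors c1@4 c2@9 c3@10, authorship ...1....2.
After op 4 (add_cursor(3)): buffer="xzzodlxnok" (len 10), cursors c4@3 c1@4 c2@9 c3@10, authorship ...1....2.
After op 5 (delete): buffer="xzdlxn" (len 6), cursors c1@2 c4@2 c2@6 c3@6, authorship ......
After op 6 (insert('f')): buffer="xzffdlxnff" (len 10), cursors c1@4 c4@4 c2@10 c3@10, authorship ..14....23
Authorship (.=original, N=cursor N): . . 1 4 . . . . 2 3
Index 9: author = 3

Answer: cursor 3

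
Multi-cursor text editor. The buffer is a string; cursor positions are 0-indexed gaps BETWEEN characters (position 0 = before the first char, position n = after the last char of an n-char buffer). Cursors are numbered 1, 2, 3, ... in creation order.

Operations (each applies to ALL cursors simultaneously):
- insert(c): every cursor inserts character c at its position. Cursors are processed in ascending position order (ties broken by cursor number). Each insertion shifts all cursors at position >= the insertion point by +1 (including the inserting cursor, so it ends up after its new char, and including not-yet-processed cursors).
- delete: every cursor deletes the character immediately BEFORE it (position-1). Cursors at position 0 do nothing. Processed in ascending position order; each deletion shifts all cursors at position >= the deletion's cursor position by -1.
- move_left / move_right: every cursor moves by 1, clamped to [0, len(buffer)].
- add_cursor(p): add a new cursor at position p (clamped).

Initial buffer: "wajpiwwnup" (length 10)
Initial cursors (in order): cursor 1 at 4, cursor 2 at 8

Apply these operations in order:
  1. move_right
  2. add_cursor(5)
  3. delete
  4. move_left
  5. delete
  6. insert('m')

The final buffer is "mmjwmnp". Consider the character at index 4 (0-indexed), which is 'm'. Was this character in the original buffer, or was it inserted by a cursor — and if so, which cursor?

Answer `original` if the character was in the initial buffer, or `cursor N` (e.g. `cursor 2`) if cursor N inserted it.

Answer: cursor 2

Derivation:
After op 1 (move_right): buffer="wajpiwwnup" (len 10), cursors c1@5 c2@9, authorship ..........
After op 2 (add_cursor(5)): buffer="wajpiwwnup" (len 10), cursors c1@5 c3@5 c2@9, authorship ..........
After op 3 (delete): buffer="wajwwnp" (len 7), cursors c1@3 c3@3 c2@6, authorship .......
After op 4 (move_left): buffer="wajwwnp" (len 7), cursors c1@2 c3@2 c2@5, authorship .......
After op 5 (delete): buffer="jwnp" (len 4), cursors c1@0 c3@0 c2@2, authorship ....
After op 6 (insert('m')): buffer="mmjwmnp" (len 7), cursors c1@2 c3@2 c2@5, authorship 13..2..
Authorship (.=original, N=cursor N): 1 3 . . 2 . .
Index 4: author = 2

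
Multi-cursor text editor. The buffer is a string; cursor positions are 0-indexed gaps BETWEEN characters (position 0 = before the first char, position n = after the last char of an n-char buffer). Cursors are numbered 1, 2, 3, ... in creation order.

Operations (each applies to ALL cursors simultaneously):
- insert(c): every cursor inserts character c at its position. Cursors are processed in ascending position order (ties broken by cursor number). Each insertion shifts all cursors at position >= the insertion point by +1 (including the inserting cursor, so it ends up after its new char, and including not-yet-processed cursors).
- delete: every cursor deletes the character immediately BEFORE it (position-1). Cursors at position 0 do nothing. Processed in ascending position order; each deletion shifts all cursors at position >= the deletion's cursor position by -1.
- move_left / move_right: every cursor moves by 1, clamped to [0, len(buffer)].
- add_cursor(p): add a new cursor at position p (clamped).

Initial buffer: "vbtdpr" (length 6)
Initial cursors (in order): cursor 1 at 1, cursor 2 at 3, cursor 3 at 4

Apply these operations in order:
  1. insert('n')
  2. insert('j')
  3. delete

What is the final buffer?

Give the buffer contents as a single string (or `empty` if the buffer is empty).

Answer: vnbtndnpr

Derivation:
After op 1 (insert('n')): buffer="vnbtndnpr" (len 9), cursors c1@2 c2@5 c3@7, authorship .1..2.3..
After op 2 (insert('j')): buffer="vnjbtnjdnjpr" (len 12), cursors c1@3 c2@7 c3@10, authorship .11..22.33..
After op 3 (delete): buffer="vnbtndnpr" (len 9), cursors c1@2 c2@5 c3@7, authorship .1..2.3..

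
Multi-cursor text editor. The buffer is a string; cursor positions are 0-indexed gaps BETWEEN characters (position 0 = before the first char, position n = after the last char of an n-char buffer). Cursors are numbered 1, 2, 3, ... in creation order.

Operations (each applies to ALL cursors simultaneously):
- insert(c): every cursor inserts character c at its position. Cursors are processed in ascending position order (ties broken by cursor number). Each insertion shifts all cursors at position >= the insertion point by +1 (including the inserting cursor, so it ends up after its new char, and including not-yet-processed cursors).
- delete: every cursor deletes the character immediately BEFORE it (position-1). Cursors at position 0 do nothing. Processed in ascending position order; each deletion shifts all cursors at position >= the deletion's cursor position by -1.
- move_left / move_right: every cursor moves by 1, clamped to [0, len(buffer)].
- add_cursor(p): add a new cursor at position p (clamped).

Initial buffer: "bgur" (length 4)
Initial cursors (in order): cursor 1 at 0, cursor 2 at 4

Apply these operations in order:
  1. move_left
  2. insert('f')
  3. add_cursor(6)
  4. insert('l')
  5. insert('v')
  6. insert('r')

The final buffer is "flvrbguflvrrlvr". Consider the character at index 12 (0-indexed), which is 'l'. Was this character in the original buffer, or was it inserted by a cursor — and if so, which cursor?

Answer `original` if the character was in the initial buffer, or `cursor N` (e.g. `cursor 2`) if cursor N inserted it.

Answer: cursor 3

Derivation:
After op 1 (move_left): buffer="bgur" (len 4), cursors c1@0 c2@3, authorship ....
After op 2 (insert('f')): buffer="fbgufr" (len 6), cursors c1@1 c2@5, authorship 1...2.
After op 3 (add_cursor(6)): buffer="fbgufr" (len 6), cursors c1@1 c2@5 c3@6, authorship 1...2.
After op 4 (insert('l')): buffer="flbguflrl" (len 9), cursors c1@2 c2@7 c3@9, authorship 11...22.3
After op 5 (insert('v')): buffer="flvbguflvrlv" (len 12), cursors c1@3 c2@9 c3@12, authorship 111...222.33
After op 6 (insert('r')): buffer="flvrbguflvrrlvr" (len 15), cursors c1@4 c2@11 c3@15, authorship 1111...2222.333
Authorship (.=original, N=cursor N): 1 1 1 1 . . . 2 2 2 2 . 3 3 3
Index 12: author = 3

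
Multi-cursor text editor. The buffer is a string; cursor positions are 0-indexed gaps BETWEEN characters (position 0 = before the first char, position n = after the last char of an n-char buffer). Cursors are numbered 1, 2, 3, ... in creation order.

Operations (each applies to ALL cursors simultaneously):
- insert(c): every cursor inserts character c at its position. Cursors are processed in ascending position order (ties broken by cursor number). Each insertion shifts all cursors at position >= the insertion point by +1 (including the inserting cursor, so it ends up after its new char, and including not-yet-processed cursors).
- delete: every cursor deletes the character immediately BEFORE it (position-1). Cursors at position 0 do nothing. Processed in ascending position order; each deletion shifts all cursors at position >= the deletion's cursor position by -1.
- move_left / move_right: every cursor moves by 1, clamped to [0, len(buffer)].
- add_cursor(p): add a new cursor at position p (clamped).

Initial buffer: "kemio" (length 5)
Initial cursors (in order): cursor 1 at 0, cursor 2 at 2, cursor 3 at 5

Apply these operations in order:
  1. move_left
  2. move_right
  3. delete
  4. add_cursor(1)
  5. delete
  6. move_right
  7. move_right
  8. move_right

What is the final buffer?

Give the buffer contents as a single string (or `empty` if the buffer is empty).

After op 1 (move_left): buffer="kemio" (len 5), cursors c1@0 c2@1 c3@4, authorship .....
After op 2 (move_right): buffer="kemio" (len 5), cursors c1@1 c2@2 c3@5, authorship .....
After op 3 (delete): buffer="mi" (len 2), cursors c1@0 c2@0 c3@2, authorship ..
After op 4 (add_cursor(1)): buffer="mi" (len 2), cursors c1@0 c2@0 c4@1 c3@2, authorship ..
After op 5 (delete): buffer="" (len 0), cursors c1@0 c2@0 c3@0 c4@0, authorship 
After op 6 (move_right): buffer="" (len 0), cursors c1@0 c2@0 c3@0 c4@0, authorship 
After op 7 (move_right): buffer="" (len 0), cursors c1@0 c2@0 c3@0 c4@0, authorship 
After op 8 (move_right): buffer="" (len 0), cursors c1@0 c2@0 c3@0 c4@0, authorship 

Answer: empty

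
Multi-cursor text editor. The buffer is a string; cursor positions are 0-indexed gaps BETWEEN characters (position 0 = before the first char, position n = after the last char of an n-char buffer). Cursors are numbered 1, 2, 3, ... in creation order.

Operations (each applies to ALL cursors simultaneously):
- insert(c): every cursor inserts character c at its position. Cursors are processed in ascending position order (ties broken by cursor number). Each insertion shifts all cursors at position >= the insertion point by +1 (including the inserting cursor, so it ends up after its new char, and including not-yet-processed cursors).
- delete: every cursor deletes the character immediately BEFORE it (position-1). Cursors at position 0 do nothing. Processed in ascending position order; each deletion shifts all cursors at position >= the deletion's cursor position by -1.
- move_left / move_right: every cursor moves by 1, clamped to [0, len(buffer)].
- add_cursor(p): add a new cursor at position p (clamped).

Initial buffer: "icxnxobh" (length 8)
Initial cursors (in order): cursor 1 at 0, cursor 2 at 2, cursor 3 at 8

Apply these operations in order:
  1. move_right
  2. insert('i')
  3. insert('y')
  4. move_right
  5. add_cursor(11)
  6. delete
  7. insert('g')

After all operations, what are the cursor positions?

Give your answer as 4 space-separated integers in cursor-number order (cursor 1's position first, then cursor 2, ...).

After op 1 (move_right): buffer="icxnxobh" (len 8), cursors c1@1 c2@3 c3@8, authorship ........
After op 2 (insert('i')): buffer="iicxinxobhi" (len 11), cursors c1@2 c2@5 c3@11, authorship .1..2.....3
After op 3 (insert('y')): buffer="iiycxiynxobhiy" (len 14), cursors c1@3 c2@7 c3@14, authorship .11..22.....33
After op 4 (move_right): buffer="iiycxiynxobhiy" (len 14), cursors c1@4 c2@8 c3@14, authorship .11..22.....33
After op 5 (add_cursor(11)): buffer="iiycxiynxobhiy" (len 14), cursors c1@4 c2@8 c4@11 c3@14, authorship .11..22.....33
After op 6 (delete): buffer="iiyxiyxohi" (len 10), cursors c1@3 c2@6 c4@8 c3@10, authorship .11.22...3
After op 7 (insert('g')): buffer="iiygxiygxoghig" (len 14), cursors c1@4 c2@8 c4@11 c3@14, authorship .111.222..4.33

Answer: 4 8 14 11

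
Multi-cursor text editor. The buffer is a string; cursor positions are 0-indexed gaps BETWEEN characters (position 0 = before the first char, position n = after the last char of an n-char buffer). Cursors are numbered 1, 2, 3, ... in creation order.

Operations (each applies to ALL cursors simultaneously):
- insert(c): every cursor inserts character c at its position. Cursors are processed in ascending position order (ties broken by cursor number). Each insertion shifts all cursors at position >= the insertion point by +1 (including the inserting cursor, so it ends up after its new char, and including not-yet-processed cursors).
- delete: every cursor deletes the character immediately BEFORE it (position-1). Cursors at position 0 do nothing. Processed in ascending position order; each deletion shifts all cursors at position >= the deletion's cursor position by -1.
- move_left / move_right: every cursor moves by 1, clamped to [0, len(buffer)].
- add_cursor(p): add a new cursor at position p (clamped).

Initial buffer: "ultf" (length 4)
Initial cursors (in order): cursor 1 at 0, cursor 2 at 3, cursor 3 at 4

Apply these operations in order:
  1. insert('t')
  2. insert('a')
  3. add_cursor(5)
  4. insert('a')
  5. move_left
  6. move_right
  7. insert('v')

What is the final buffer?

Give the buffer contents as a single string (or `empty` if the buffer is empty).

After op 1 (insert('t')): buffer="tulttft" (len 7), cursors c1@1 c2@5 c3@7, authorship 1...2.3
After op 2 (insert('a')): buffer="taulttafta" (len 10), cursors c1@2 c2@7 c3@10, authorship 11...22.33
After op 3 (add_cursor(5)): buffer="taulttafta" (len 10), cursors c1@2 c4@5 c2@7 c3@10, authorship 11...22.33
After op 4 (insert('a')): buffer="taaultataaftaa" (len 14), cursors c1@3 c4@7 c2@10 c3@14, authorship 111...4222.333
After op 5 (move_left): buffer="taaultataaftaa" (len 14), cursors c1@2 c4@6 c2@9 c3@13, authorship 111...4222.333
After op 6 (move_right): buffer="taaultataaftaa" (len 14), cursors c1@3 c4@7 c2@10 c3@14, authorship 111...4222.333
After op 7 (insert('v')): buffer="taavultavtaavftaav" (len 18), cursors c1@4 c4@9 c2@13 c3@18, authorship 1111...442222.3333

Answer: taavultavtaavftaav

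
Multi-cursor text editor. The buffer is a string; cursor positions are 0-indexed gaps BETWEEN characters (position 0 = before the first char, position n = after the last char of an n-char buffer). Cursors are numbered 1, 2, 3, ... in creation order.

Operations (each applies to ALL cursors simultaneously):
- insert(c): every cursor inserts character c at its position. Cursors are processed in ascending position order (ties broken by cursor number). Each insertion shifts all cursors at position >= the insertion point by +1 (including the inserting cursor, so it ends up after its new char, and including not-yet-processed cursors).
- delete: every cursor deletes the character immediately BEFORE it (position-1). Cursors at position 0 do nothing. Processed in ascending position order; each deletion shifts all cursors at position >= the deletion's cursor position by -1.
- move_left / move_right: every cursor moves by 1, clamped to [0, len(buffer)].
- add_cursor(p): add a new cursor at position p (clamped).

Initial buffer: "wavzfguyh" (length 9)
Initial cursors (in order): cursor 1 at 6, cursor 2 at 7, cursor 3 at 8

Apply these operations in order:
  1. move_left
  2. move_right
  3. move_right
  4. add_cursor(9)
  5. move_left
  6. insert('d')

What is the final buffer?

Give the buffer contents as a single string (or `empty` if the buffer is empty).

Answer: wavzfgdudyddh

Derivation:
After op 1 (move_left): buffer="wavzfguyh" (len 9), cursors c1@5 c2@6 c3@7, authorship .........
After op 2 (move_right): buffer="wavzfguyh" (len 9), cursors c1@6 c2@7 c3@8, authorship .........
After op 3 (move_right): buffer="wavzfguyh" (len 9), cursors c1@7 c2@8 c3@9, authorship .........
After op 4 (add_cursor(9)): buffer="wavzfguyh" (len 9), cursors c1@7 c2@8 c3@9 c4@9, authorship .........
After op 5 (move_left): buffer="wavzfguyh" (len 9), cursors c1@6 c2@7 c3@8 c4@8, authorship .........
After op 6 (insert('d')): buffer="wavzfgdudyddh" (len 13), cursors c1@7 c2@9 c3@12 c4@12, authorship ......1.2.34.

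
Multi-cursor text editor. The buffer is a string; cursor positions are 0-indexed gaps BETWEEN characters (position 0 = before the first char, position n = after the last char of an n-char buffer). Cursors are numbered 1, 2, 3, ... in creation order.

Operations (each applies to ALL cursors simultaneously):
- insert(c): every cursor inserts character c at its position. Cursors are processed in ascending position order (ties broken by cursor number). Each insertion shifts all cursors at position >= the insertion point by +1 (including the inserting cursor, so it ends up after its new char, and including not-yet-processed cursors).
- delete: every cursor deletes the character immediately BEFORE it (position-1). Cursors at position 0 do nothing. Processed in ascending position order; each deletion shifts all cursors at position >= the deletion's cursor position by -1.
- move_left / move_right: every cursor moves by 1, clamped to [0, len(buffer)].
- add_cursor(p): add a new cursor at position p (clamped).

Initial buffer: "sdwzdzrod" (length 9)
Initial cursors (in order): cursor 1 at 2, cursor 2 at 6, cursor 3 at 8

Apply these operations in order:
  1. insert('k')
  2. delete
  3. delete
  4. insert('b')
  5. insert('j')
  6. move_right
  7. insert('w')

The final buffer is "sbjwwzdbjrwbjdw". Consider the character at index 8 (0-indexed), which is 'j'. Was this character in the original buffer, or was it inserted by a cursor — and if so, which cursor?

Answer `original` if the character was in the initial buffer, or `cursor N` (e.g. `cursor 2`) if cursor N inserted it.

Answer: cursor 2

Derivation:
After op 1 (insert('k')): buffer="sdkwzdzkrokd" (len 12), cursors c1@3 c2@8 c3@11, authorship ..1....2..3.
After op 2 (delete): buffer="sdwzdzrod" (len 9), cursors c1@2 c2@6 c3@8, authorship .........
After op 3 (delete): buffer="swzdrd" (len 6), cursors c1@1 c2@4 c3@5, authorship ......
After op 4 (insert('b')): buffer="sbwzdbrbd" (len 9), cursors c1@2 c2@6 c3@8, authorship .1...2.3.
After op 5 (insert('j')): buffer="sbjwzdbjrbjd" (len 12), cursors c1@3 c2@8 c3@11, authorship .11...22.33.
After op 6 (move_right): buffer="sbjwzdbjrbjd" (len 12), cursors c1@4 c2@9 c3@12, authorship .11...22.33.
After op 7 (insert('w')): buffer="sbjwwzdbjrwbjdw" (len 15), cursors c1@5 c2@11 c3@15, authorship .11.1..22.233.3
Authorship (.=original, N=cursor N): . 1 1 . 1 . . 2 2 . 2 3 3 . 3
Index 8: author = 2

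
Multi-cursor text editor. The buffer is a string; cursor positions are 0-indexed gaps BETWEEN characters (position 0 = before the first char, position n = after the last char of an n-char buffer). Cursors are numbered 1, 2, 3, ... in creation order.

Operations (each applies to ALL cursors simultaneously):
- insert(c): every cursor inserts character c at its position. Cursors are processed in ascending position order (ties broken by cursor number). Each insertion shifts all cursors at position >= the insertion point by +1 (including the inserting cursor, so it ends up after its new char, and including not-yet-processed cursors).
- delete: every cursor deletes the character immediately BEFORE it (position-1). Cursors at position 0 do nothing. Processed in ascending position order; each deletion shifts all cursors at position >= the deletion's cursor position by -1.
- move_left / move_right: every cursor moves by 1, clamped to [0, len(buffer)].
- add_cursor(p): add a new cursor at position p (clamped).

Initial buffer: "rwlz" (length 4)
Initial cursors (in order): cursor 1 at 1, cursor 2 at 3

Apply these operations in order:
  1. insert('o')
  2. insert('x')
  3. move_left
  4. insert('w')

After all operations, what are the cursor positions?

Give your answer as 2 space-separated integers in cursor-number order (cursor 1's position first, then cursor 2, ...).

After op 1 (insert('o')): buffer="rowloz" (len 6), cursors c1@2 c2@5, authorship .1..2.
After op 2 (insert('x')): buffer="roxwloxz" (len 8), cursors c1@3 c2@7, authorship .11..22.
After op 3 (move_left): buffer="roxwloxz" (len 8), cursors c1@2 c2@6, authorship .11..22.
After op 4 (insert('w')): buffer="rowxwlowxz" (len 10), cursors c1@3 c2@8, authorship .111..222.

Answer: 3 8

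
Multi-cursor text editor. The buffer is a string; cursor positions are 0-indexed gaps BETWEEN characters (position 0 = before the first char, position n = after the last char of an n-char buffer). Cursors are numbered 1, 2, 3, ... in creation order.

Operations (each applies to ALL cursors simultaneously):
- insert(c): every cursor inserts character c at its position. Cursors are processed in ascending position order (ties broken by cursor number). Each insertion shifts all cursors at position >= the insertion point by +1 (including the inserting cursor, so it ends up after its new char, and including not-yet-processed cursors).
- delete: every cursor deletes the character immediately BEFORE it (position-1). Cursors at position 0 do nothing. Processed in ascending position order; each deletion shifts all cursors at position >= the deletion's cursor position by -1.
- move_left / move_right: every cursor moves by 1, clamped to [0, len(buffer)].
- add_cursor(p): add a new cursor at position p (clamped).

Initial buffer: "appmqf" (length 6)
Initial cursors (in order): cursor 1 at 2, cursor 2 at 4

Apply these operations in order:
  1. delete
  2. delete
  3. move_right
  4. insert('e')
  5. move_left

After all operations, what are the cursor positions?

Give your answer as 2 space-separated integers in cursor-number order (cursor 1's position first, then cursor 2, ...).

Answer: 2 2

Derivation:
After op 1 (delete): buffer="apqf" (len 4), cursors c1@1 c2@2, authorship ....
After op 2 (delete): buffer="qf" (len 2), cursors c1@0 c2@0, authorship ..
After op 3 (move_right): buffer="qf" (len 2), cursors c1@1 c2@1, authorship ..
After op 4 (insert('e')): buffer="qeef" (len 4), cursors c1@3 c2@3, authorship .12.
After op 5 (move_left): buffer="qeef" (len 4), cursors c1@2 c2@2, authorship .12.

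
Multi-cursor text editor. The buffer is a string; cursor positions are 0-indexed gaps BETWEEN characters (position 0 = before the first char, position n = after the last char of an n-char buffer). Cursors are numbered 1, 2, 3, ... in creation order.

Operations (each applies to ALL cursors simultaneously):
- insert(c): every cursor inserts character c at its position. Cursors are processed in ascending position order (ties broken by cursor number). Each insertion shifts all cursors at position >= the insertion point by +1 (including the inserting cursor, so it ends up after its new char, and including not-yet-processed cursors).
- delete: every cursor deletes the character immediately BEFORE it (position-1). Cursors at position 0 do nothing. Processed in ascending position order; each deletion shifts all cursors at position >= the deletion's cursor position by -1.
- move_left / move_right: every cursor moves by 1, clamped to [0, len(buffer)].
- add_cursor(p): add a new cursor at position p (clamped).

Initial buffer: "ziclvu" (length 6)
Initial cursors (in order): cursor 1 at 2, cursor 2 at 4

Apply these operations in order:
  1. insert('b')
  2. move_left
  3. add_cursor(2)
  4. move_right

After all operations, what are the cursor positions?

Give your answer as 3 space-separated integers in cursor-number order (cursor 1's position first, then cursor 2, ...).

Answer: 3 6 3

Derivation:
After op 1 (insert('b')): buffer="zibclbvu" (len 8), cursors c1@3 c2@6, authorship ..1..2..
After op 2 (move_left): buffer="zibclbvu" (len 8), cursors c1@2 c2@5, authorship ..1..2..
After op 3 (add_cursor(2)): buffer="zibclbvu" (len 8), cursors c1@2 c3@2 c2@5, authorship ..1..2..
After op 4 (move_right): buffer="zibclbvu" (len 8), cursors c1@3 c3@3 c2@6, authorship ..1..2..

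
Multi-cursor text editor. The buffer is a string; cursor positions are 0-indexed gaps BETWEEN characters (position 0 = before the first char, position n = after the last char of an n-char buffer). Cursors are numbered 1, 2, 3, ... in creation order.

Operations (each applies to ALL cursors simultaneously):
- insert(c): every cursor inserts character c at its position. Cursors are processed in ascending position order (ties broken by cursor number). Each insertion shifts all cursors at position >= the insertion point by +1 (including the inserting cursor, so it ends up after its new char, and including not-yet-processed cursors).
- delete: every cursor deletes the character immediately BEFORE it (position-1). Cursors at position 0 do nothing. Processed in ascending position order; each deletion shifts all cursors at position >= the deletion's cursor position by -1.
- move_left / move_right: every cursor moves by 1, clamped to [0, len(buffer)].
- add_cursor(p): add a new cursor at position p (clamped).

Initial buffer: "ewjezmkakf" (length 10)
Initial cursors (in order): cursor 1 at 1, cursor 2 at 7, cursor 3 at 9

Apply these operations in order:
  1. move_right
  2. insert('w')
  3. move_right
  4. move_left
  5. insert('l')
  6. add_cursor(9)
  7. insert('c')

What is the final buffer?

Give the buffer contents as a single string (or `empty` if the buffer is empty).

After op 1 (move_right): buffer="ewjezmkakf" (len 10), cursors c1@2 c2@8 c3@10, authorship ..........
After op 2 (insert('w')): buffer="ewwjezmkawkfw" (len 13), cursors c1@3 c2@10 c3@13, authorship ..1......2..3
After op 3 (move_right): buffer="ewwjezmkawkfw" (len 13), cursors c1@4 c2@11 c3@13, authorship ..1......2..3
After op 4 (move_left): buffer="ewwjezmkawkfw" (len 13), cursors c1@3 c2@10 c3@12, authorship ..1......2..3
After op 5 (insert('l')): buffer="ewwljezmkawlkflw" (len 16), cursors c1@4 c2@12 c3@15, authorship ..11......22..33
After op 6 (add_cursor(9)): buffer="ewwljezmkawlkflw" (len 16), cursors c1@4 c4@9 c2@12 c3@15, authorship ..11......22..33
After op 7 (insert('c')): buffer="ewwlcjezmkcawlckflcw" (len 20), cursors c1@5 c4@11 c2@15 c3@19, authorship ..111.....4.222..333

Answer: ewwlcjezmkcawlckflcw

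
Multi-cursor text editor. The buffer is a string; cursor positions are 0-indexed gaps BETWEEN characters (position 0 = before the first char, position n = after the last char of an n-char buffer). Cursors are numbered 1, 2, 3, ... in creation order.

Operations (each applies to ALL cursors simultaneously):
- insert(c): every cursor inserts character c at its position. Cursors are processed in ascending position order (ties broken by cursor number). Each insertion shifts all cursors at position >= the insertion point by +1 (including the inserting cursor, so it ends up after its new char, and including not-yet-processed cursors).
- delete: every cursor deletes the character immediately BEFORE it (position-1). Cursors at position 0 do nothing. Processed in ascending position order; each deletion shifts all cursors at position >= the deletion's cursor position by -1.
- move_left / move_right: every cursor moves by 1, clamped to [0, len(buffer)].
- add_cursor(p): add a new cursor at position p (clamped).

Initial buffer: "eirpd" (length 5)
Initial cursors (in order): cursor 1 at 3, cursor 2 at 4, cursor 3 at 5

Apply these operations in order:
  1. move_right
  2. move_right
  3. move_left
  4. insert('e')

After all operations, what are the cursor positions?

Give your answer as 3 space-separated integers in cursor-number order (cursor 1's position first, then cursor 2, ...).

After op 1 (move_right): buffer="eirpd" (len 5), cursors c1@4 c2@5 c3@5, authorship .....
After op 2 (move_right): buffer="eirpd" (len 5), cursors c1@5 c2@5 c3@5, authorship .....
After op 3 (move_left): buffer="eirpd" (len 5), cursors c1@4 c2@4 c3@4, authorship .....
After op 4 (insert('e')): buffer="eirpeeed" (len 8), cursors c1@7 c2@7 c3@7, authorship ....123.

Answer: 7 7 7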